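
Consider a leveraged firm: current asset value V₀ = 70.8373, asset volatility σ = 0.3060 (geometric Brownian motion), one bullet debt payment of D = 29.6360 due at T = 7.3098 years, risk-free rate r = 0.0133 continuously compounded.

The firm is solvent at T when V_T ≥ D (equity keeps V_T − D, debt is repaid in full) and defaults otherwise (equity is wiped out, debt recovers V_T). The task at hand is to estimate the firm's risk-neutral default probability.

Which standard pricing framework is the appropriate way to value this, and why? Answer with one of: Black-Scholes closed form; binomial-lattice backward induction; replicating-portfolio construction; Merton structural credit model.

Key observation: assets follow a GBM and default happens iff V_T < 29.6360; valuing claims on that split (equity as a call, risky debt as the residual) is the structural model's definition.

framework: Merton structural credit model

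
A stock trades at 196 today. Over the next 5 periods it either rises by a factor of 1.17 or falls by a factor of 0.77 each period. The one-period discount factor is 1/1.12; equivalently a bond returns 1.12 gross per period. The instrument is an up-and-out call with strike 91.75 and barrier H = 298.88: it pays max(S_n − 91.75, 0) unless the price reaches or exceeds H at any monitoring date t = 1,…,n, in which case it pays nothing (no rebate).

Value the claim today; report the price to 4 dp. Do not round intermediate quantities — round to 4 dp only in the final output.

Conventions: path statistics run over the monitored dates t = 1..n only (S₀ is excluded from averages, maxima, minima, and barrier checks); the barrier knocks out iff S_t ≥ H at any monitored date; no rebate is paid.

price = 29.1362

Under the martingale measure an up-move has probability p* = 0.8750; value the claim as the probability-weighted average of per-path payoffs, discounted 5 periods at R = 1.12.
Enumerate all 2^5 = 32 price paths (U = up ×1.17, D = down ×0.77); each path with k up-moves has probability p*^k·(1−p*)^(5−k).
DDDDD: M=150.9200, payoff=0.0000, prob=0.000031
UDDDD: M=229.3200, payoff=0.0000, prob=0.000214
DUDDD: M=176.5764, payoff=0.0000, prob=0.000214
UUDDD: M=268.3044, payoff=30.7398, prob=0.001495
DDUDD: M=150.9200, payoff=0.0000, prob=0.000214
UDUDD: M=229.3200, payoff=30.7398, prob=0.001495
DUUDD: M=206.5944, payoff=30.7398, prob=0.001495
UUUDD: M=313.9161, payoff=0.0000, prob=0.010468
DDDUD: M=150.9200, payoff=0.0000, prob=0.000214
UDDUD: M=229.3200, payoff=30.7398, prob=0.001495
DUDUD: M=176.5764, payoff=30.7398, prob=0.001495
UUDUD: M=268.3044, payoff=94.3709, prob=0.010468
DDUUD: M=159.0777, payoff=30.7398, prob=0.001495
UDUUD: M=241.7154, payoff=94.3709, prob=0.010468
DUUUD: M=241.7154, payoff=94.3709, prob=0.010468
UUUUD: M=367.2819, payoff=0.0000, prob=0.073273
DDDDU: M=150.9200, payoff=0.0000, prob=0.000214
UDDDU: M=229.3200, payoff=30.7398, prob=0.001495
DUDDU: M=176.5764, payoff=30.7398, prob=0.001495
UUDDU: M=268.3044, payoff=94.3709, prob=0.010468
DDUDU: M=150.9200, payoff=30.7398, prob=0.001495
UDUDU: M=229.3200, payoff=94.3709, prob=0.010468
DUUDU: M=206.5944, payoff=94.3709, prob=0.010468
UUUDU: M=313.9161, payoff=0.0000, prob=0.073273
DDDUU: M=150.9200, payoff=30.7398, prob=0.001495
UDDUU: M=229.3200, payoff=94.3709, prob=0.010468
DUDUU: M=186.1209, payoff=94.3709, prob=0.010468
UUDUU: M=282.8071, payoff=191.0571, prob=0.073273
DDUUU: M=186.1209, payoff=94.3709, prob=0.010468
UDUUU: M=282.8071, payoff=191.0571, prob=0.073273
DUUUU: M=282.8071, payoff=191.0571, prob=0.073273
UUUUU: M=429.7198, payoff=0.0000, prob=0.512909
Price = Σ prob·payoff / R^5 = 51.347944 / 1.762342 = 29.1362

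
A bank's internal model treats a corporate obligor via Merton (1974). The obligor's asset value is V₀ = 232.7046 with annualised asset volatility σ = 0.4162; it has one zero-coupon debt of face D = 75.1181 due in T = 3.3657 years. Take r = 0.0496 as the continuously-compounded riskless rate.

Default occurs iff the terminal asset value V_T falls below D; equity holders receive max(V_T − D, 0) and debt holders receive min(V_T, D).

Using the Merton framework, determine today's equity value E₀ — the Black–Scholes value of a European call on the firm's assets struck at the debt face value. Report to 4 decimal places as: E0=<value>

Apply the equity-as-call identities (strike 75.1181, horizon 3.3657 years):
d₁ = [ln(V₀/D) + (r + σ²/2)T] / (σ√T)
   = [ln(232.7046/75.1181) + (0.0496 + 0.5·0.4162²)·3.3657] / (0.4162·√3.3657)
   = [1.130708 + 0.458446] / 0.763554 = 2.081260
d₂ = d₁ − σ√T = 2.081260 − 0.763554 = 1.317706
N(d₁) = 0.981295,  N(d₂) = 0.906199,  e^(−rT) = 0.846251
E₀ = V₀·N(d₁) − D·e^(−rT)·N(d₂)
   = 232.7046·0.981295 − 75.1181·0.846251·0.906199 = 170.745865

E0=170.7459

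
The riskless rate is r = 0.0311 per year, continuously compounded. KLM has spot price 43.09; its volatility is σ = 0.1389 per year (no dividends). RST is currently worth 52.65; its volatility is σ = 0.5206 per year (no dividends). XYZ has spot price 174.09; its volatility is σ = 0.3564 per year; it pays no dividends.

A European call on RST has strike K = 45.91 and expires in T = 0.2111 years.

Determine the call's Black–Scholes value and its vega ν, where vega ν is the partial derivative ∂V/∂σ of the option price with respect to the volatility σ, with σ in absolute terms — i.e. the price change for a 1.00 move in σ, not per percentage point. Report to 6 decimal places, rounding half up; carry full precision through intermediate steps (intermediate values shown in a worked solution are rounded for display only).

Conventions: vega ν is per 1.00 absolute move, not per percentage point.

σ√T = 0.5206·√0.2111 = 0.239193
d₁ = (ln(S/K) + (r+σ²/2)T) / (σ√T) = (ln(52.65/45.91) + (0.0311+0.5206²/2)·0.2111) / 0.239193 = (0.136983 + 0.035172) / 0.239193 = 0.719733
d₂ = d₁ − σ√T = 0.719733 − 0.239193 = 0.480540
e^{−rT} = 0.993456
N(d₁) = 0.764155,  N(d₂) = 0.684578
Call price V = S·N(d₁) − K·e^{−rT}·N(d₂) = 40.232783 − 31.223334 = 9.009449
φ(d₁) = (1/√(2π))·e^{−d₁²/2} = 0.307910
ν = S·φ(d₁)·√T = 7.448465

price = 9.009449
ν = 7.448465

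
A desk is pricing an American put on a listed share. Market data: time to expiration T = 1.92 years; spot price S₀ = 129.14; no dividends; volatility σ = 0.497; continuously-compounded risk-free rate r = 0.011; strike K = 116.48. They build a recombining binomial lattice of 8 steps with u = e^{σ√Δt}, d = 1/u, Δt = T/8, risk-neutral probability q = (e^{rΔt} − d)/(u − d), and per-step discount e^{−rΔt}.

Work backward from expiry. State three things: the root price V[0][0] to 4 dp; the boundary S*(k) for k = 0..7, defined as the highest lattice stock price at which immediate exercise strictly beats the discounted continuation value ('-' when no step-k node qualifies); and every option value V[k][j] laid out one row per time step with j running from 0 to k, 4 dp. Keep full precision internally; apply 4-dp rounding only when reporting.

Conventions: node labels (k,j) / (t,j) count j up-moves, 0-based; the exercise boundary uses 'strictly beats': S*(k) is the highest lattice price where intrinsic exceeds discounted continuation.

params: Δt=0.24000 u=1.27568 d=0.78390 q=0.44480 e^(-rΔt)=0.99736
t_8 payoffs: 98.0669 86.5153 67.7166 37.1244 0.0000 0.0000 0.0000 0.0000 0.0000
t_7: node(7,0) S=23.4892 payoff=92.9908 vs cont=92.6837 → 92.9908 [stop]  node(7,1) S=38.2254 payoff=78.2546 vs cont=77.9475 → 78.2546 [stop]  node(7,2) S=62.2065 payoff=54.2735 vs cont=53.9664 → 54.2735 [stop]  node(7,3) S=101.2323 payoff=15.2477 vs cont=20.5570 → 20.5570 [wait]  node(7,4) S=164.7413 payoff=0.0000 vs cont=0.0000 → 0.0000 [wait]  node(7,5) S=268.0933 payoff=0.0000 vs cont=0.0000 → 0.0000 [wait]  node(7,6) S=436.2840 payoff=0.0000 vs cont=0.0000 → 0.0000 [wait]  node(7,7) S=709.9908 payoff=0.0000 vs cont=0.0000 → 0.0000 [wait]  ⇒ S*(7)=62.2065
t_6: node(6,0) S=29.9647 payoff=86.5153 vs cont=86.2082 → 86.5153 [stop]  node(6,1) S=48.7634 payoff=67.7166 vs cont=67.4095 → 67.7166 [stop]  node(6,2) S=79.3556 payoff=37.1244 vs cont=39.1727 → 39.1727 [wait]  node(6,3) S=129.1400 payoff=0.0000 vs cont=11.3831 → 11.3831 [wait]  node(6,4) S=210.1572 payoff=0.0000 vs cont=0.0000 → 0.0000 [wait]  node(6,5) S=342.0012 payoff=0.0000 vs cont=0.0000 → 0.0000 [wait]  node(6,6) S=556.5588 payoff=0.0000 vs cont=0.0000 → 0.0000 [wait]  ⇒ S*(6)=48.7634
t_5: node(5,0) S=38.2254 payoff=78.2546 vs cont=77.9475 → 78.2546 [stop]  node(5,1) S=62.2065 payoff=54.2735 vs cont=54.8751 → 54.8751 [wait]  node(5,2) S=101.2323 payoff=15.2477 vs cont=26.7411 → 26.7411 [wait]  node(5,3) S=164.7413 payoff=0.0000 vs cont=6.3032 → 6.3032 [wait]  node(5,4) S=268.0933 payoff=0.0000 vs cont=0.0000 → 0.0000 [wait]  node(5,5) S=436.2840 payoff=0.0000 vs cont=0.0000 → 0.0000 [wait]  ⇒ S*(5)=38.2254
t_4: node(4,0) S=48.7634 payoff=67.7166 vs cont=67.6764 → 67.7166 [stop]  node(4,1) S=79.3556 payoff=37.1244 vs cont=42.2493 → 42.2493 [wait]  node(4,2) S=129.1400 payoff=0.0000 vs cont=17.6037 → 17.6037 [wait]  node(4,3) S=210.1572 payoff=0.0000 vs cont=3.4903 → 3.4903 [wait]  node(4,4) S=342.0012 payoff=0.0000 vs cont=0.0000 → 0.0000 [wait]  ⇒ S*(4)=48.7634
t_3: node(3,0) S=62.2065 payoff=54.2735 vs cont=56.2399 → 56.2399 [wait]  node(3,1) S=101.2323 payoff=15.2477 vs cont=31.2043 → 31.2043 [wait]  node(3,2) S=164.7413 payoff=0.0000 vs cont=11.2961 → 11.2961 [wait]  node(3,3) S=268.0933 payoff=0.0000 vs cont=1.9327 → 1.9327 [wait]  ⇒ S*(3)=-
t_2: node(2,0) S=79.3556 payoff=37.1244 vs cont=44.9851 → 44.9851 [wait]  node(2,1) S=129.1400 payoff=0.0000 vs cont=22.2901 → 22.2901 [wait]  node(2,2) S=210.1572 payoff=0.0000 vs cont=7.1124 → 7.1124 [wait]  ⇒ S*(2)=-
t_1: node(1,0) S=101.2323 payoff=15.2477 vs cont=34.7983 → 34.7983 [wait]  node(1,1) S=164.7413 payoff=0.0000 vs cont=15.4980 → 15.4980 [wait]  ⇒ S*(1)=-
t_0: node(0,0) S=129.1400 payoff=0.0000 vs cont=26.1443 → 26.1443 [wait]  ⇒ S*(0)=-

price = 26.1443
boundary = - - - - 48.7634 38.2254 48.7634 62.2065
tree:
26.1443
34.7983 15.4980
44.9851 22.2901 7.1124
56.2399 31.2043 11.2961 1.9327
67.7166 42.2493 17.6037 3.4903 0.0000
78.2546 54.8751 26.7411 6.3032 0.0000 0.0000
86.5153 67.7166 39.1727 11.3831 0.0000 0.0000 0.0000
92.9908 78.2546 54.2735 20.5570 0.0000 0.0000 0.0000 0.0000
98.0669 86.5153 67.7166 37.1244 0.0000 0.0000 0.0000 0.0000 0.0000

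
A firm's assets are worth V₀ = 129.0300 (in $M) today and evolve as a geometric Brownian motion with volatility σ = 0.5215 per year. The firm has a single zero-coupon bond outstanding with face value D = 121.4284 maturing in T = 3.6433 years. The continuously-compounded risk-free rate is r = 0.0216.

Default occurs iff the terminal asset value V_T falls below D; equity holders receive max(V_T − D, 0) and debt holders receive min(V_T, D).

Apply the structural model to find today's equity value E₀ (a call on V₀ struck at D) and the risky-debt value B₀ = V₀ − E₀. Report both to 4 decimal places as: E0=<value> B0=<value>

E0=54.8080 B0=74.2220

Equity is a call on the firm's assets struck at D = 121.4284:
d₁ = [ln(V₀/D) + (r + σ²/2)T] / (σ√T)
   = [ln(129.0300/121.4284) + (0.0216 + 0.5·0.5215²)·3.6433] / (0.5215·√3.6433)
   = [0.060720 + 0.574115] / 0.995409 = 0.637763
d₂ = d₁ − σ√T = 0.637763 − 0.995409 = -0.357646
N(d₁) = 0.738186,  N(d₂) = 0.360304,  e^(−rT) = 0.924322
E₀ = V₀·N(d₁) − D·e^(−rT)·N(d₂)
   = 129.0300·0.738186 − 121.4284·0.924322·0.360304 = 54.808029
B₀ = V₀ − E₀ = 129.0300 − 54.808029 = 74.221971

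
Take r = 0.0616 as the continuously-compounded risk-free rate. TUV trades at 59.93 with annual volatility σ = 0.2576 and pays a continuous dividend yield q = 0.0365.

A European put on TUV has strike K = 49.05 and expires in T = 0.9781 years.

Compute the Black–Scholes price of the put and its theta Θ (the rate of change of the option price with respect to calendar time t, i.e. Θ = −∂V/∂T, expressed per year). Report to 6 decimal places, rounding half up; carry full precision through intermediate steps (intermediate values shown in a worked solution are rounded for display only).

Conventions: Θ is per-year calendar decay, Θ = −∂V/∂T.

price = 1.357896
Θ = -1.493504

σ√T = 0.2576·√0.9781 = 0.254764
d₁ = (ln(S/K) + (r−q+σ²/2)T) / (σ√T) = (ln(59.93/49.05) + (0.0616−0.0365+0.2576²/2)·0.9781) / 0.254764 = (0.200337 + 0.057003) / 0.254764 = 1.010111
d₂ = d₁ − σ√T = 1.010111 − 0.254764 = 0.755347
e^{−rT} = 0.941528
e^{−qT} = 0.964929
N(−d₁) = 0.156221,  N(−d₂) = 0.225020
Put price V = K·e^{−rT}·N(−d₂) − S·e^{−qT}·N(−d₁) = 10.391877 − 9.033982 = 1.357896
φ(d₁) = (1/√(2π))·e^{−d₁²/2} = 0.239524
Θ = −S·e^{−qT}·φ(d₁)·σ/(2√T) − q·S·e^{−qT}·N(−d₁) + r·K·e^{−rT}·N(−d₂) = −1.803904 − 0.329740 + 0.640140 = -1.493504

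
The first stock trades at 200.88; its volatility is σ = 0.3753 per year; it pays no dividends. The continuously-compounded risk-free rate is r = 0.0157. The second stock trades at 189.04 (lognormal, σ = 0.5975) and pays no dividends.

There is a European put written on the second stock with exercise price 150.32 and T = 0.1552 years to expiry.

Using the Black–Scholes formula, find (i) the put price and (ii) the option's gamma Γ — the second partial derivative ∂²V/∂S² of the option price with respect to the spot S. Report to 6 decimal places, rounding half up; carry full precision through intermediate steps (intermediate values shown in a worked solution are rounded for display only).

price = 3.388700
Γ = 0.004887

σ√T = 0.5975·√0.1552 = 0.235388
d₁ = (ln(S/K) + (r+σ²/2)T) / (σ√T) = (ln(189.04/150.32) + (0.0157+0.5975²/2)·0.1552) / 0.235388 = (0.229192 + 0.030140) / 0.235388 = 1.101725
d₂ = d₁ − σ√T = 1.101725 − 0.235388 = 0.866338
e^{−rT} = 0.997566
N(−d₁) = 0.135291,  N(−d₂) = 0.193153
Put price V = K·e^{−rT}·N(−d₂) − S·N(−d₁) = 28.964024 − 25.575324 = 3.388700
φ(d₁) = (1/√(2π))·e^{−d₁²/2} = 0.217439
Γ = φ(d₁) / (S·σ·√T) = 0.004887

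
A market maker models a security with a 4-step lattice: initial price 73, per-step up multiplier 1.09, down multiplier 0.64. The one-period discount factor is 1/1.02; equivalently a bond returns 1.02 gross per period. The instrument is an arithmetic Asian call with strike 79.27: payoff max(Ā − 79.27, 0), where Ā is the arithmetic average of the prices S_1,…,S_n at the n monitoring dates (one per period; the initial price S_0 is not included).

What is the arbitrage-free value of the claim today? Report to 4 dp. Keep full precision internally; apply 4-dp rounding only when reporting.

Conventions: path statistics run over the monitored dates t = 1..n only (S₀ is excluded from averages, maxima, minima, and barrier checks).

price = 5.5890

No-arbitrage gives p* = (R−d)/(u−d) = 0.8444: enumerate every path, weight its payoff by its p*-probability, and discount by R^4.
Enumerate all 2^4 = 16 price paths (U = up ×1.09, D = down ×0.64); each path with k up-moves has probability p*^k·(1−p*)^(4−k).
DDDD: Ā=27.0012, payoff=0.0000, prob=0.000586
UDDD: Ā=45.9864, payoff=0.0000, prob=0.003179
DUDD: Ā=37.7739, payoff=0.0000, prob=0.003179
UUDD: Ā=64.3336, payoff=0.0000, prob=0.017255
DDUD: Ā=32.5179, payoff=0.0000, prob=0.003179
UDUD: Ā=55.3820, payoff=0.0000, prob=0.017255
DUUD: Ā=47.1695, payoff=0.0000, prob=0.017255
UUUD: Ā=80.3355, payoff=1.0655, prob=0.093670
DDDU: Ā=29.1540, payoff=0.0000, prob=0.003179
UDDU: Ā=49.6530, payoff=0.0000, prob=0.017255
DUDU: Ā=41.4405, payoff=0.0000, prob=0.017255
UUDU: Ā=70.5783, payoff=0.0000, prob=0.093670
DDUU: Ā=36.1845, payoff=0.0000, prob=0.017255
UDUU: Ā=61.6266, payoff=0.0000, prob=0.093670
DUUU: Ā=53.4141, payoff=0.0000, prob=0.093670
UUUU: Ā=90.9710, payoff=11.7010, prob=0.508492
Price = Σ prob·payoff / R^4 = 6.049661 / 1.082432 = 5.5890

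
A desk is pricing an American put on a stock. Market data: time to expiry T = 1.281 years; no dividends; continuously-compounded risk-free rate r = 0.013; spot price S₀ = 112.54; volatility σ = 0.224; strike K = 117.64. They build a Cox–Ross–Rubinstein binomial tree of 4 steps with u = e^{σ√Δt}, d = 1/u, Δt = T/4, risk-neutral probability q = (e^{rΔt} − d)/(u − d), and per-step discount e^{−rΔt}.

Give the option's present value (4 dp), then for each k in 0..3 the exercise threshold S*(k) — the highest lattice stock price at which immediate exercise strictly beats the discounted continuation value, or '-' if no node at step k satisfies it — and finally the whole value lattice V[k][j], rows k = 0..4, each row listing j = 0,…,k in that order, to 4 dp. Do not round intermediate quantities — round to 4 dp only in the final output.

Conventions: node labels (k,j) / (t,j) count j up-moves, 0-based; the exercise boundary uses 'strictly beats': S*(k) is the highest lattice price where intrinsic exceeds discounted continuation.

price = 13.6184
boundary = - - 87.3377 99.1413
tree:
13.6184
20.7399 6.1665
30.3023 10.7549 1.3427
40.7005 18.4987 2.6168 0.0000
49.8607 30.3023 5.1000 0.0000 0.0000

params: Δt=0.32025 u=1.13515 d=0.88094 q=0.48476 e^(-rΔt)=0.99585
t_4 payoffs: 49.8607 30.3023 5.1000 0.0000 0.0000
t_3: node(3,0) S=76.9395 payoff=40.7005 vs cont=40.2117 → 40.7005 [stop]  node(3,1) S=99.1413 payoff=18.4987 vs cont=18.0100 → 18.4987 [stop]  node(3,2) S=127.7496 payoff=0.0000 vs cont=2.6168 → 2.6168 [wait]  node(3,3) S=164.6131 payoff=0.0000 vs cont=0.0000 → 0.0000 [wait]  ⇒ S*(3)=99.1413
t_2: node(2,0) S=87.3377 payoff=30.3023 vs cont=29.8135 → 30.3023 [stop]  node(2,1) S=112.5400 payoff=5.1000 vs cont=10.7549 → 10.7549 [wait]  node(2,2) S=145.0146 payoff=0.0000 vs cont=1.3427 → 1.3427 [wait]  ⇒ S*(2)=87.3377
t_1: node(1,0) S=99.1413 payoff=18.4987 vs cont=20.7399 → 20.7399 [wait]  node(1,1) S=127.7496 payoff=0.0000 vs cont=6.1665 → 6.1665 [wait]  ⇒ S*(1)=-
t_0: node(0,0) S=112.5400 payoff=5.1000 vs cont=13.6184 → 13.6184 [wait]  ⇒ S*(0)=-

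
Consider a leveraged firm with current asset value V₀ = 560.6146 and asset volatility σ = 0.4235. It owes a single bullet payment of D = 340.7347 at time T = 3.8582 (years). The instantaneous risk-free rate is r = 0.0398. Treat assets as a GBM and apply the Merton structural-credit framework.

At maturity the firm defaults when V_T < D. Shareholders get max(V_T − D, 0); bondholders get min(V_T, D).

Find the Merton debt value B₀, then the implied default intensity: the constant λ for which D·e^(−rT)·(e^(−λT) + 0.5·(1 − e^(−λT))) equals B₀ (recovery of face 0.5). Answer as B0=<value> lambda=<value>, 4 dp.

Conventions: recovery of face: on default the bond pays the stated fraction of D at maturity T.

B0=252.5957 lambda=0.0820

With assets at 560.6146 and a single debt payment of 340.7347 at 3.8582 years:
d₁ = [ln(V₀/D) + (r + σ²/2)T] / (σ√T)
   = [ln(560.6146/340.7347) + (0.0398 + 0.5·0.4235²)·3.8582] / (0.4235·√3.8582)
   = [0.497930 + 0.499545] / 0.831851 = 1.199101
d₂ = d₁ − σ√T = 1.199101 − 0.831851 = 0.367250
N(d₁) = 0.884756,  N(d₂) = 0.643284,  e^(−rT) = 0.857652
E₀ = V₀·N(d₁) − D·e^(−rT)·N(d₂)
   = 560.6146·0.884756 − 340.7347·0.857652·0.643284 = 308.018939
B₀ = V₀ − E₀ = 560.6146 − 308.018939 = 252.595661
e^(−λT) = (B₀·e^(rT)/D − 0.5)/(1 − 0.5) = (252.5957·1.165973/340.7347 − 0.5)/0.5 = 0.72873436
λ = −ln(0.72873436)/3.8582 = 0.082019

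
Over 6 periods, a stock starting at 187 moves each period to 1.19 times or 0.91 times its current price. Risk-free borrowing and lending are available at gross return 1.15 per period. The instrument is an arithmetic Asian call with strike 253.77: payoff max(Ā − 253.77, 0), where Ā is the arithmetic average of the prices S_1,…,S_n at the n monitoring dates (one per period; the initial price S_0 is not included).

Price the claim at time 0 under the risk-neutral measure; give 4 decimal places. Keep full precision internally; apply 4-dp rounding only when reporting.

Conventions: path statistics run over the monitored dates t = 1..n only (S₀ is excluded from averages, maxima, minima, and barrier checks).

price = 27.2619

Risk-neutral up-probability p* = (R−d)/(u−d) = (1.15−0.91)/(1.19−0.91) = 0.8571; the claim prices as the p*-weighted sum of path payoffs discounted by R^6.
Enumerate all 2^6 = 64 price paths (U = up ×1.19, D = down ×0.91); each path with k up-moves has probability p*^k·(1−p*)^(6−k).
DDDDDD: Ā=136.1772, payoff=0.0000, prob=0.000008
UDDDDD: Ā=178.0779, payoff=0.0000, prob=0.000051
DUDDDD: Ā=169.3512, payoff=0.0000, prob=0.000051
UUDDDD: Ā=221.4593, payoff=0.0000, prob=0.000306
DDUDDD: Ā=161.4099, payoff=0.0000, prob=0.000051
UDUDDD: Ā=211.0745, payoff=0.0000, prob=0.000306
DUUDDD: Ā=202.3479, payoff=0.0000, prob=0.000306
UUUDDD: Ā=264.6088, payoff=10.8388, prob=0.001836
DDDUDD: Ā=154.1834, payoff=0.0000, prob=0.000051
UDDUDD: Ā=201.6244, payoff=0.0000, prob=0.000306
DUDUDD: Ā=192.8978, payoff=0.0000, prob=0.000306
UUDUDD: Ā=252.2509, payoff=0.0000, prob=0.001836
DDUUDD: Ā=184.9565, payoff=0.0000, prob=0.000306
UDUUDD: Ā=241.8662, payoff=0.0000, prob=0.001836
DUUUDD: Ā=233.1395, payoff=0.0000, prob=0.001836
UUUUDD: Ā=304.8748, payoff=51.1048, prob=0.011016
DDDDUD: Ā=147.6072, payoff=0.0000, prob=0.000051
UDDDUD: Ā=193.0248, payoff=0.0000, prob=0.000306
DUDDUD: Ā=184.2982, payoff=0.0000, prob=0.000306
UUDDUD: Ā=241.0053, payoff=0.0000, prob=0.001836
DDUDUD: Ā=176.3569, payoff=0.0000, prob=0.000306
UDUDUD: Ā=230.6206, payoff=0.0000, prob=0.001836
DUUDUD: Ā=221.8939, payoff=0.0000, prob=0.001836
UUUDUD: Ā=290.1690, payoff=36.3990, prob=0.011016
DDDUUD: Ā=169.1304, payoff=0.0000, prob=0.000306
UDDUUD: Ā=221.1705, payoff=0.0000, prob=0.001836
DUDUUD: Ā=212.4438, payoff=0.0000, prob=0.001836
UUDUUD: Ā=277.8111, payoff=24.0411, prob=0.011016
DDUUUD: Ā=204.5025, payoff=0.0000, prob=0.001836
UDUUUD: Ā=267.4264, payoff=13.6564, prob=0.011016
DUUUUD: Ā=258.6997, payoff=4.9297, prob=0.011016
UUUUUD: Ā=338.2996, payoff=84.5296, prob=0.066095
DDDDDU: Ā=141.6229, payoff=0.0000, prob=0.000051
UDDDDU: Ā=185.1992, payoff=0.0000, prob=0.000306
DUDDDU: Ā=176.4725, payoff=0.0000, prob=0.000306
UUDDDU: Ā=230.7718, payoff=0.0000, prob=0.001836
DDUDDU: Ā=168.5313, payoff=0.0000, prob=0.000306
UDUDDU: Ā=220.3871, payoff=0.0000, prob=0.001836
DUUDDU: Ā=211.6604, payoff=0.0000, prob=0.001836
UUUDDU: Ā=276.7867, payoff=23.0167, prob=0.011016
DDDUDU: Ā=161.3047, payoff=0.0000, prob=0.000306
UDDUDU: Ā=210.9369, payoff=0.0000, prob=0.001836
DUDUDU: Ā=202.2103, payoff=0.0000, prob=0.001836
UUDUDU: Ā=264.4288, payoff=10.6588, prob=0.011016
DDUUDU: Ā=194.2690, payoff=0.0000, prob=0.001836
UDUUDU: Ā=254.0441, payoff=0.2741, prob=0.011016
DUUUDU: Ā=245.3174, payoff=0.0000, prob=0.011016
UUUUDU: Ā=320.7997, payoff=67.0297, prob=0.066095
DDDDUU: Ā=154.7286, payoff=0.0000, prob=0.000306
UDDDUU: Ā=202.3373, payoff=0.0000, prob=0.001836
DUDDUU: Ā=193.6107, payoff=0.0000, prob=0.001836
UUDDUU: Ā=253.1832, payoff=0.0000, prob=0.011016
DDUDUU: Ā=185.6694, payoff=0.0000, prob=0.001836
UDUDUU: Ā=242.7985, payoff=0.0000, prob=0.011016
DUUDUU: Ā=234.0718, payoff=0.0000, prob=0.011016
UUUDUU: Ā=306.0939, payoff=52.3239, prob=0.066095
DDDUUU: Ā=178.4429, payoff=0.0000, prob=0.001836
UDDUUU: Ā=233.3484, payoff=0.0000, prob=0.011016
DUDUUU: Ā=224.6217, payoff=0.0000, prob=0.011016
UUDUUU: Ā=293.7361, payoff=39.9661, prob=0.066095
DDUUUU: Ā=216.6804, payoff=0.0000, prob=0.011016
UDUUUU: Ā=283.3513, payoff=29.5813, prob=0.066095
DUUUUU: Ā=274.6247, payoff=20.8547, prob=0.066095
UUUUUU: Ā=359.1245, payoff=105.3545, prob=0.396569
Price = Σ prob·payoff / R^6 = 63.058533 / 2.313061 = 27.2619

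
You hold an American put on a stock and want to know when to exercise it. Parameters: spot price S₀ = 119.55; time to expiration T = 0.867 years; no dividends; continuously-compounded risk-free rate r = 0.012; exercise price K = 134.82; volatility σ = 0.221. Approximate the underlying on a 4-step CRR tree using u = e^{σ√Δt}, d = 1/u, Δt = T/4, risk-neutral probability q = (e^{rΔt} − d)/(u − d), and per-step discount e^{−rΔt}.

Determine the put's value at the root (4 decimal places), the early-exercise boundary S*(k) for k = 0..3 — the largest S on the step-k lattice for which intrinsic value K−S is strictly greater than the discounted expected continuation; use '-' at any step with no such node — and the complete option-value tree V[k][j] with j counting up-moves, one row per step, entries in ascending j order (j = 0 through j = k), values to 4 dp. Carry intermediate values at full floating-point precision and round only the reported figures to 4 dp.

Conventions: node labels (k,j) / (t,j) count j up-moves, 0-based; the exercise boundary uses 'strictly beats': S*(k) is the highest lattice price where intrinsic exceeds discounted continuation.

price = 19.5084
boundary = - - 97.3152 107.8612
tree:
19.5084
27.7358 10.9439
37.5048 17.5908 3.9988
47.0196 26.9588 7.8142 0.0000
55.6042 37.5048 15.2700 0.0000 0.0000

Δt=0.21675, u=1.10837, d=0.90223, q=0.48693, disc=e^(-rΔt)=0.99740
k=4 terminal: V=max(K-S,0) → 55.6042 37.5048 15.2700 0.0000 0.0000
k=3: j=0 S=87.8004 intr=47.0196 cont=46.6694 V=47.0196[EX]; j=1 S=107.8612 intr=26.9588 cont=26.6086 V=26.9588[EX]; j=2 S=132.5055 intr=2.3145 cont=7.8142 V=7.8142[hold]; j=3 S=162.7807 intr=0.0000 cont=0.0000 V=0.0000[hold]  S*(3)=107.8612
k=2: j=0 S=97.3152 intr=37.5048 cont=37.1546 V=37.5048[EX]; j=1 S=119.5500 intr=15.2700 cont=17.5908 V=17.5908[hold]; j=2 S=146.8650 intr=0.0000 cont=3.9988 V=3.9988[hold]  S*(2)=97.3152
k=1: j=0 S=107.8612 intr=26.9588 cont=27.7358 V=27.7358[hold]; j=1 S=132.5055 intr=2.3145 cont=10.9439 V=10.9439[hold]  S*(1)=-
k=0: j=0 S=119.5500 intr=15.2700 cont=19.5084 V=19.5084[hold]  S*(0)=-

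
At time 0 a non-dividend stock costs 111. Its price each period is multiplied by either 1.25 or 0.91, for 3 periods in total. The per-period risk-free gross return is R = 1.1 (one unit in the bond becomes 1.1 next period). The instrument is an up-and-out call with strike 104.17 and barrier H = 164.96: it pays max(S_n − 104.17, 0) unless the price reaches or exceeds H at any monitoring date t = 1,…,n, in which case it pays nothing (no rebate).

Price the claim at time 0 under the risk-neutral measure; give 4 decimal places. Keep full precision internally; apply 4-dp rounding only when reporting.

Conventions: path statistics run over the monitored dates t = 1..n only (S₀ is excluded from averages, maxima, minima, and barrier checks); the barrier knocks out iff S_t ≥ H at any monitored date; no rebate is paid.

With p* = (R−d)/(u−d) = 0.5588, sum probability × payoff across the paths and divide by R^3.
Enumerate all 2^3 = 8 price paths (U = up ×1.25, D = down ×0.91); each path with k up-moves has probability p*^k·(1−p*)^(3−k).
DDD: M=101.0100, payoff=0.0000, prob=0.085869
UDD: M=138.7500, payoff=10.7289, prob=0.108768
DUD: M=126.2625, payoff=10.7289, prob=0.108768
UUD: M=173.4375, payoff=0.0000, prob=0.137772
DDU: M=114.8989, payoff=10.7289, prob=0.108768
UDU: M=157.8281, payoff=53.6581, prob=0.137772
DUU: M=157.8281, payoff=53.6581, prob=0.137772
UUU: M=216.7969, payoff=0.0000, prob=0.174512
Price = Σ prob·payoff / R^3 = 18.286060 / 1.331000 = 13.7386

price = 13.7386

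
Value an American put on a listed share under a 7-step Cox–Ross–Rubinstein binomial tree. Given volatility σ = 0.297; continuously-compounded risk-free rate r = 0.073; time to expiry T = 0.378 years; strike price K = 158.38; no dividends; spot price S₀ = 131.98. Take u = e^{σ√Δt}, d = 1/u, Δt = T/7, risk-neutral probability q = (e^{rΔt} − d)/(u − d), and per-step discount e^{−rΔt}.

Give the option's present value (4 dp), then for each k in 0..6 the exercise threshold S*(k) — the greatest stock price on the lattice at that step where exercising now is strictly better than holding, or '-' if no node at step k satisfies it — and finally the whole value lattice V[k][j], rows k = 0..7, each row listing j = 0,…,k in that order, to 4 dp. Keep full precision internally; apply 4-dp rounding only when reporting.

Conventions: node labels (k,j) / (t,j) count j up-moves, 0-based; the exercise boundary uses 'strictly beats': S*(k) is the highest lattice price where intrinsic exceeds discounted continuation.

price = 26.7640
boundary = - 123.1784 131.9800 123.1784 131.9800 123.1784 131.9800
tree:
26.7640
35.2016 18.9075
43.4162 26.4000 11.8936
51.0830 35.2016 18.1212 6.0342
58.2385 43.4162 26.4000 10.3497 1.9568
64.9168 51.0830 35.2016 17.0566 4.0202 0.0000
71.1498 58.2385 43.4162 26.4000 8.2596 0.0000 0.0000
76.9670 64.9168 51.0830 35.2016 16.9695 0.0000 0.0000 0.0000

Δt=0.05400, u=1.07145, d=0.93331, q=0.51134, disc=e^(-rΔt)=0.99607
k=7 terminal: V=max(K-S,0) → 76.9670 64.9168 51.0830 35.2016 16.9695 0.0000 0.0000 0.0000
k=6: j=0 S=87.2302 intr=71.1498 cont=70.5267 V=71.1498[EX]; j=1 S=100.1415 intr=58.2385 cont=57.6154 V=58.2385[EX]; j=2 S=114.9638 intr=43.4162 cont=42.7931 V=43.4162[EX]; j=3 S=131.9800 intr=26.4000 cont=25.7769 V=26.4000[EX]; j=4 S=151.5148 intr=6.8652 cont=8.2596 V=8.2596[hold]; j=5 S=173.9411 intr=0.0000 cont=0.0000 V=0.0000[hold]; j=6 S=199.6867 intr=0.0000 cont=0.0000 V=0.0000[hold]  S*(6)=131.9800
k=5: j=0 S=93.4632 intr=64.9168 cont=64.2937 V=64.9168[EX]; j=1 S=107.2970 intr=51.0830 cont=50.4599 V=51.0830[EX]; j=2 S=123.1784 intr=35.2016 cont=34.5785 V=35.2016[EX]; j=3 S=141.4105 intr=16.9695 cont=17.0566 V=17.0566[hold]; j=4 S=162.3412 intr=0.0000 cont=4.0202 V=4.0202[hold]; j=5 S=186.3699 intr=0.0000 cont=0.0000 V=0.0000[hold]  S*(5)=123.1784
k=4: j=0 S=100.1415 intr=58.2385 cont=57.6154 V=58.2385[EX]; j=1 S=114.9638 intr=43.4162 cont=42.7931 V=43.4162[EX]; j=2 S=131.9800 intr=26.4000 cont=25.8213 V=26.4000[EX]; j=3 S=151.5148 intr=6.8652 cont=10.3497 V=10.3497[hold]; j=4 S=173.9411 intr=0.0000 cont=1.9568 V=1.9568[hold]  S*(4)=131.9800
k=3: j=0 S=107.2970 intr=51.0830 cont=50.4599 V=51.0830[EX]; j=1 S=123.1784 intr=35.2016 cont=34.5785 V=35.2016[EX]; j=2 S=141.4105 intr=16.9695 cont=18.1212 V=18.1212[hold]; j=3 S=162.3412 intr=0.0000 cont=6.0342 V=6.0342[hold]  S*(3)=123.1784
k=2: j=0 S=114.9638 intr=43.4162 cont=42.7931 V=43.4162[EX]; j=1 S=131.9800 intr=26.4000 cont=26.3635 V=26.4000[EX]; j=2 S=151.5148 intr=6.8652 cont=11.8936 V=11.8936[hold]  S*(2)=131.9800
k=1: j=0 S=123.1784 intr=35.2016 cont=34.5785 V=35.2016[EX]; j=1 S=141.4105 intr=16.9695 cont=18.9075 V=18.9075[hold]  S*(1)=123.1784
k=0: j=0 S=131.9800 intr=26.4000 cont=26.7640 V=26.7640[hold]  S*(0)=-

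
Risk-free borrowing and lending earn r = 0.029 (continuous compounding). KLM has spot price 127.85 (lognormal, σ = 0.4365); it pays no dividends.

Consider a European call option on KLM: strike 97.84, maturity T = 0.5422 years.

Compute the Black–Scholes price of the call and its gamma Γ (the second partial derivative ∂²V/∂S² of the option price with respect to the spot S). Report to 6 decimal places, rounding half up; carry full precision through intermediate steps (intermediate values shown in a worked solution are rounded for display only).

price = 35.214093
Γ = 0.005641

σ√T = 0.4365·√0.5422 = 0.321413
d₁ = (ln(S/K) + (r+σ²/2)T) / (σ√T) = (ln(127.85/97.84) + (0.029+0.4365²/2)·0.5422) / 0.321413 = (0.267524 + 0.067377) / 0.321413 = 1.041964
d₂ = d₁ − σ√T = 1.041964 − 0.321413 = 0.720551
e^{−rT} = 0.984399
N(d₁) = 0.851286,  N(d₂) = 0.764407
Call price V = S·N(d₁) − K·e^{−rT}·N(d₂) = 108.836900 − 73.622807 = 35.214093
φ(d₁) = (1/√(2π))·e^{−d₁²/2} = 0.231822
Γ = φ(d₁) / (S·σ·√T) = 0.005641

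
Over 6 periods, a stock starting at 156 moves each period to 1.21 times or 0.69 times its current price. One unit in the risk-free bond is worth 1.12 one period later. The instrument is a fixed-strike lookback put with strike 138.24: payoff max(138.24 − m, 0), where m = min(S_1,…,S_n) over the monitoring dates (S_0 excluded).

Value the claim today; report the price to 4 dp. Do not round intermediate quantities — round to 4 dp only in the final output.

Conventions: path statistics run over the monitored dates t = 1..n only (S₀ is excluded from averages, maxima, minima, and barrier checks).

With p* = (R−d)/(u−d) = 0.8269, sum probability × payoff across the paths and divide by R^6.
Enumerate all 2^6 = 64 price paths (U = up ×1.21, D = down ×0.69); each path with k up-moves has probability p*^k·(1−p*)^(6−k).
DDDDDD: m=16.8352, payoff=121.4048, prob=0.000027
UDDDDD: m=29.5227, payoff=108.7173, prob=0.000128
DUDDDD: m=29.5227, payoff=108.7173, prob=0.000128
UUDDDD: m=51.7716, payoff=86.4684, prob=0.000614
DDUDDD: m=29.5227, payoff=108.7173, prob=0.000128
UDUDDD: m=51.7716, payoff=86.4684, prob=0.000614
DUUDDD: m=51.7716, payoff=86.4684, prob=0.000614
UUUDDD: m=90.7879, payoff=47.4521, prob=0.002932
DDDUDD: m=29.5227, payoff=108.7173, prob=0.000128
UDDUDD: m=51.7716, payoff=86.4684, prob=0.000614
DUDUDD: m=51.7716, payoff=86.4684, prob=0.000614
UUDUDD: m=90.7879, payoff=47.4521, prob=0.002932
DDUUDD: m=51.7716, payoff=86.4684, prob=0.000614
UDUUDD: m=90.7879, payoff=47.4521, prob=0.002932
DUUUDD: m=90.7879, payoff=47.4521, prob=0.002932
UUUUDD: m=159.2078, payoff=0.0000, prob=0.014007
DDDDUD: m=29.5227, payoff=108.7173, prob=0.000128
UDDDUD: m=51.7716, payoff=86.4684, prob=0.000614
DUDDUD: m=51.7716, payoff=86.4684, prob=0.000614
UUDDUD: m=90.7879, payoff=47.4521, prob=0.002932
DDUDUD: m=51.7716, payoff=86.4684, prob=0.000614
UDUDUD: m=90.7879, payoff=47.4521, prob=0.002932
DUUDUD: m=90.7879, payoff=47.4521, prob=0.002932
UUUDUD: m=159.2078, payoff=0.0000, prob=0.014007
DDDUUD: m=51.2474, payoff=86.9926, prob=0.000614
UDDUUD: m=89.8686, payoff=48.3714, prob=0.002932
DUDUUD: m=89.8686, payoff=48.3714, prob=0.002932
UUDUUD: m=157.5957, payoff=0.0000, prob=0.014007
DDUUUD: m=74.2716, payoff=63.9684, prob=0.002932
UDUUUD: m=130.2444, payoff=7.9956, prob=0.014007
DUUUUD: m=107.6400, payoff=30.6000, prob=0.014007
UUUUUD: m=188.7600, payoff=0.0000, prob=0.066921
DDDDDU: m=24.3989, payoff=113.8411, prob=0.000128
UDDDDU: m=42.7865, payoff=95.4535, prob=0.000614
DUDDDU: m=42.7865, payoff=95.4535, prob=0.000614
UUDDDU: m=75.0313, payoff=63.2087, prob=0.002932
DDUDDU: m=42.7865, payoff=95.4535, prob=0.000614
UDUDDU: m=75.0313, payoff=63.2087, prob=0.002932
DUUDDU: m=75.0313, payoff=63.2087, prob=0.002932
UUUDDU: m=131.5767, payoff=6.6633, prob=0.014007
DDDUDU: m=42.7865, payoff=95.4535, prob=0.000614
UDDUDU: m=75.0313, payoff=63.2087, prob=0.002932
DUDUDU: m=75.0313, payoff=63.2087, prob=0.002932
UUDUDU: m=131.5767, payoff=6.6633, prob=0.014007
DDUUDU: m=74.2716, payoff=63.9684, prob=0.002932
UDUUDU: m=130.2444, payoff=7.9956, prob=0.014007
DUUUDU: m=107.6400, payoff=30.6000, prob=0.014007
UUUUDU: m=188.7600, payoff=0.0000, prob=0.066921
DDDDUU: m=35.3607, payoff=102.8793, prob=0.000614
UDDDUU: m=62.0094, payoff=76.2306, prob=0.002932
DUDDUU: m=62.0094, payoff=76.2306, prob=0.002932
UUDDUU: m=108.7410, payoff=29.4990, prob=0.014007
DDUDUU: m=62.0094, payoff=76.2306, prob=0.002932
UDUDUU: m=108.7410, payoff=29.4990, prob=0.014007
DUUDUU: m=107.6400, payoff=30.6000, prob=0.014007
UUUDUU: m=188.7600, payoff=0.0000, prob=0.066921
DDDUUU: m=51.2474, payoff=86.9926, prob=0.002932
UDDUUU: m=89.8686, payoff=48.3714, prob=0.014007
DUDUUU: m=89.8686, payoff=48.3714, prob=0.014007
UUDUUU: m=157.5957, payoff=0.0000, prob=0.066921
DDUUUU: m=74.2716, payoff=63.9684, prob=0.014007
UDUUUU: m=130.2444, payoff=7.9956, prob=0.066921
DUUUUU: m=107.6400, payoff=30.6000, prob=0.066921
UUUUUU: m=188.7600, payoff=0.0000, prob=0.319735
Price = Σ prob·payoff / R^6 = 11.757244 / 1.973823 = 5.9566

price = 5.9566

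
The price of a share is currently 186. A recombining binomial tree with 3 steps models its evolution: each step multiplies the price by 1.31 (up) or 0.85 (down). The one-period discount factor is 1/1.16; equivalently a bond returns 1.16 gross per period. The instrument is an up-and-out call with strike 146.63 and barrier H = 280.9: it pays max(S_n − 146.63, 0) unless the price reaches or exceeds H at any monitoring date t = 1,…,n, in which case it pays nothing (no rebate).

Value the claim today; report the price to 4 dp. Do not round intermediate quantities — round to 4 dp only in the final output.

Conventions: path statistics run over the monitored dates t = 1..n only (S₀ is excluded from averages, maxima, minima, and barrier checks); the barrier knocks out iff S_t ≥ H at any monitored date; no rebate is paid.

price = 27.7110

Under the martingale measure an up-move has probability p* = 0.6739; value the claim as the probability-weighted average of per-path payoffs, discounted 3 periods at R = 1.16.
Enumerate all 2^3 = 8 price paths (U = up ×1.31, D = down ×0.85); each path with k up-moves has probability p*^k·(1−p*)^(3−k).
DDD: M=158.1000, payoff=0.0000, prob=0.034674
UDD: M=243.6600, payoff=29.4143, prob=0.071659
DUD: M=207.1110, payoff=29.4143, prob=0.071659
UUD: M=319.1946, payoff=0.0000, prob=0.148095
DDU: M=176.0444, payoff=29.4143, prob=0.071659
UDU: M=271.3154, payoff=124.6854, prob=0.148095
DUU: M=271.3154, payoff=124.6854, prob=0.148095
UUU: M=418.1449, payoff=0.0000, prob=0.306064
Price = Σ prob·payoff / R^3 = 43.254044 / 1.560896 = 27.7110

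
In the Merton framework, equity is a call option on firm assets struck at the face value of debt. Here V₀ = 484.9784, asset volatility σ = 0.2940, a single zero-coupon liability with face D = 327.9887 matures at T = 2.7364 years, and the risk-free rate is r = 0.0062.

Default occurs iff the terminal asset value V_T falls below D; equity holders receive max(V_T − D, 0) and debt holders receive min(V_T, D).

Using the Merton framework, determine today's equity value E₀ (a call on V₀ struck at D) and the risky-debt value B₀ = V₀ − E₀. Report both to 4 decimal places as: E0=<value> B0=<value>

E0=183.6969 B0=301.2815

Work the structural quantities from V₀ = 484.9784 against face 327.9887:
d₁ = [ln(V₀/D) + (r + σ²/2)T] / (σ√T)
   = [ln(484.9784/327.9887) + (0.0062 + 0.5·0.2940²)·2.7364] / (0.2940·√2.7364)
   = [0.391125 + 0.135227] / 0.486337 = 1.082280
d₂ = d₁ − σ√T = 1.082280 − 0.486337 = 0.595943
N(d₁) = 0.860436,  N(d₂) = 0.724393,  e^(−rT) = 0.983177
E₀ = V₀·N(d₁) − D·e^(−rT)·N(d₂)
   = 484.9784·0.860436 − 327.9887·0.983177·0.724393 = 183.696911
B₀ = V₀ − E₀ = 484.9784 − 183.696911 = 301.281489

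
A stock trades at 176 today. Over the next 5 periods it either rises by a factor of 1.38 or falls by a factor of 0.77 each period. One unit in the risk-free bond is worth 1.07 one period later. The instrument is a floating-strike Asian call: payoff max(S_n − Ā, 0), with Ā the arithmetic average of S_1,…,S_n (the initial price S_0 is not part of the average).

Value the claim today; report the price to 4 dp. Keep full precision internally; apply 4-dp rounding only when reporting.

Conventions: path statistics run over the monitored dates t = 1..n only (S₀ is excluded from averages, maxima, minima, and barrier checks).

price = 33.4727

No-arbitrage gives p* = (R−d)/(u−d) = 0.4918: enumerate every path, weight its payoff by its p*-probability, and discount by R^5.
Enumerate all 2^5 = 32 price paths (U = up ×1.38, D = down ×0.77); each path with k up-moves has probability p*^k·(1−p*)^(5−k).
DDDDD: Ā=85.9458, payoff=0.0000, prob=0.033897
UDDDD: Ā=154.0327, payoff=0.0000, prob=0.032803
DUDDD: Ā=132.5607, payoff=0.0000, prob=0.032803
UUDDD: Ā=237.5764, payoff=0.0000, prob=0.031745
DDUDD: Ā=116.0273, payoff=0.0000, prob=0.032803
UDUDD: Ā=207.9450, payoff=0.0000, prob=0.031745
DUUDD: Ā=186.4730, payoff=0.0000, prob=0.031745
UUUDD: Ā=334.1984, payoff=0.0000, prob=0.030721
DDDUD: Ā=103.2965, payoff=0.0000, prob=0.032803
UDDUD: Ā=185.1288, payoff=0.0000, prob=0.031745
DUDUD: Ā=163.6568, payoff=0.0000, prob=0.031745
UUDUD: Ā=293.3071, payoff=0.0000, prob=0.030721
DDUUD: Ā=147.1234, payoff=5.8948, prob=0.031745
UDUUD: Ā=263.6757, payoff=10.5647, prob=0.030721
DUUUD: Ā=242.2037, payoff=32.0367, prob=0.030721
UUUUD: Ā=434.0794, payoff=57.4163, prob=0.029730
DDDDU: Ā=93.4939, payoff=0.0000, prob=0.032803
UDDDU: Ā=167.5604, payoff=0.0000, prob=0.031745
DUDDU: Ā=146.0884, payoff=6.9298, prob=0.031745
UUDDU: Ā=261.8208, payoff=12.4196, prob=0.030721
DDUDU: Ā=129.5550, payoff=23.4632, prob=0.031745
UDUDU: Ā=232.1894, payoff=42.0509, prob=0.030721
DUUDU: Ā=210.7174, payoff=63.5229, prob=0.030721
UUUDU: Ā=377.6494, payoff=113.8463, prob=0.029730
DDDUU: Ā=116.8242, payoff=36.1940, prob=0.031745
UDDUU: Ā=209.3733, payoff=64.8671, prob=0.030721
DUDUU: Ā=187.9013, payoff=86.3391, prob=0.030721
UUDUU: Ā=336.7581, payoff=154.7376, prob=0.029730
DDUUU: Ā=171.3678, payoff=102.8725, prob=0.030721
UDUUU: Ā=307.1268, payoff=184.3689, prob=0.029730
DUUUU: Ā=285.6548, payoff=205.8409, prob=0.029730
UUUUU: Ā=511.9527, payoff=368.9097, prob=0.028771
Price = Σ prob·payoff / R^5 = 46.947215 / 1.402552 = 33.4727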